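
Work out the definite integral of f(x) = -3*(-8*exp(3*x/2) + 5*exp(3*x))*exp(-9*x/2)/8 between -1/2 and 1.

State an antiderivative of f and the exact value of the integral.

Check any antiderivative F(x) by computing F'(x) and comparing it with f(x).
F(x) = (-4*exp(3*x/2) + 5*exp(3*x))*exp(-9*x/2)/4 is an antiderivative of f.
Check: d/dx[(-4*exp(3*x/2) + 5*exp(3*x))*exp(-9*x/2)/4] = (24*exp(3*x/2) - 15*exp(3*x))*exp(-9*x/2)/8, which equals f(x).
F(1) = -exp(-3) + 5*exp(-3/2)/4; F(-1/2) = -exp(3/2) + 5*exp(3/4)/4.
Integral = F(1) - F(-1/2) = -5*exp(3/4)/4 - exp(-3) + 5*exp(-3/2)/4 + exp(3/2).

Antiderivative: F(x) = (-4*exp(3*x/2) + 5*exp(3*x))*exp(-9*x/2)/4; value = -5*exp(3/4)/4 - exp(-3) + 5*exp(-3/2)/4 + exp(3/2)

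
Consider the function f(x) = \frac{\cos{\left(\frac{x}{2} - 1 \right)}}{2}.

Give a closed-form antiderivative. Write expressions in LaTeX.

Since d/dx undoes antidifferentiation here, F'(x) = f(x) is required of F(x).
Check: d/dx[\sin{\left(\frac{x}{2} - 1 \right)}] = \frac{\cos{\left(\frac{x}{2} - 1 \right)}}{2} = f(x).

An antiderivative is F(x) = \sin{\left(\frac{x}{2} - 1 \right)}.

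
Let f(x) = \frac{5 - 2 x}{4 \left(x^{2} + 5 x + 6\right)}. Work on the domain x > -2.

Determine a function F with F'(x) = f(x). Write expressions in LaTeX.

The denominator factors as 4 \left(x + 2\right) \left(x + 3\right); partial fractions split f into directly integrable pieces: - \frac{11}{4 \left(x + 3\right)} + \frac{9}{4 \left(x + 2\right)}.
Check: d/dx[\frac{9 \log{\left(x + 2 \right)}}{4} - \frac{11 \log{\left(x + 3 \right)}}{4}] = \frac{5 - 2 x}{4 x^{2} + 20 x + 24}, which equals f(x).

An antiderivative is F(x) = \frac{9 \log{\left(x + 2 \right)}}{4} - \frac{11 \log{\left(x + 3 \right)}}{4}.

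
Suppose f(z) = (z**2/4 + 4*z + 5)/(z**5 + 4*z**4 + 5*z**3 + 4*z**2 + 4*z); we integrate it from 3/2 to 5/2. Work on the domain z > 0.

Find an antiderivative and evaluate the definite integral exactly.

Antiderivative: F(z) = -(-250*z*log(z) + 8*z*log(z + 2) + 121*z*log(z**2 + 1) + 56*z*atan(z) - 500*log(z) + 16*log(z + 2) + 242*log(z**2 + 1) + 112*atan(z) + 40)/(200*(z + 2)); value = -121*log(29/4)/200 - 5*log(3/2)/4 - 7*atan(5/2)/25 - log(9/2)/25 + 4/315 + log(7/2)/25 + 7*atan(3/2)/25 + 121*log(13/4)/200 + 5*log(5/2)/4

The denominator factors as 4*z*(z + 2)**2*(z**2 + 1); partial fractions split f into directly integrable pieces: -(121*z + 28)/(100*(z**2 + 1)) - 1/(25*(z + 2)) + 1/(5*(z + 2)**2) + 5/(4*z).
F(z) = -(-250*z*log(z) + 8*z*log(z + 2) + 121*z*log(z**2 + 1) + 56*z*atan(z) - 500*log(z) + 16*log(z + 2) + 242*log(z**2 + 1) + 112*atan(z) + 40)/(200*(z + 2)) is an antiderivative of f.
Check: d/dz[-(-250*z*log(z) + 8*z*log(z + 2) + 121*z*log(z**2 + 1) + 56*z*atan(z) - 500*log(z) + 16*log(z + 2) + 242*log(z**2 + 1) + 112*atan(z) + 40)/(200*(z + 2))] = (z**2 + 16*z + 20)/(4*z**5 + 16*z**4 + 20*z**3 + 16*z**2 + 16*z), which equals f(z).
F(5/2) = -121*log(29/4)/200 - 7*atan(5/2)/25 - log(9/2)/25 - 2/45 + 5*log(5/2)/4; F(3/2) = -121*log(13/4)/200 - 7*atan(3/2)/25 - 2/35 - log(7/2)/25 + 5*log(3/2)/4.
Integral = F(5/2) - F(3/2) = -121*log(29/4)/200 - 5*log(3/2)/4 - 7*atan(5/2)/25 - log(9/2)/25 + 4/315 + log(7/2)/25 + 7*atan(3/2)/25 + 121*log(13/4)/200 + 5*log(5/2)/4.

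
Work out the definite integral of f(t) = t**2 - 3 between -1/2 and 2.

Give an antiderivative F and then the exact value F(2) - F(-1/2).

Antiderivative: F(t) = t**3/3 - 3*t; value = -115/24

Since d/dt undoes antidifferentiation here, F'(t) = f(t) is required of F(t).
F(t) = t**3/3 - 3*t is an antiderivative of f.
Check: d/dt[t**3/3 - 3*t] = t**2 - 3 = f(t).
F(2) = -10/3; F(-1/2) = 35/24.
Integral = F(2) - F(-1/2) = -115/24.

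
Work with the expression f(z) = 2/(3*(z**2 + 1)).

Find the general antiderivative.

A candidate is checked by its d/dz: the result must match f(z).
Check: d/dz[2*atan(z)/3] = 2/(3*z**2 + 3), which equals f(z).

F(z) = 2*atan(z)/3 + C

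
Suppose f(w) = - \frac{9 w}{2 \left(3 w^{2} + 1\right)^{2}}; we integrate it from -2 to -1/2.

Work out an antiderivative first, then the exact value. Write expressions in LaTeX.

f matches the chain-rule pattern g'(h)*h' with inner function h(w) = 3 w^{2} + 1; substituting u = h(w) collapses the integral.
F(w) = \frac{3}{12 w^{2} + 4} is an antiderivative of f.
Check: d/dw[\frac{3}{12 w^{2} + 4}] = - \frac{9 w}{18 w^{4} + 12 w^{2} + 2}, which equals f(w).
F(-1/2) = \frac{3}{7}; F(-2) = \frac{3}{52}.
Integral = F(-1/2) - F(-2) = \frac{135}{364}.

Antiderivative: F(w) = \frac{3}{12 w^{2} + 4}; value = \frac{135}{364}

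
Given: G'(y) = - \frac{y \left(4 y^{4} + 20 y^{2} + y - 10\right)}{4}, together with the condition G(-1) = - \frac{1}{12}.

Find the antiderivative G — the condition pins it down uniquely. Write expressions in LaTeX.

G(y) = \frac{y^{2} \left(- 2 y^{4} - 15 y^{2} - y + 15\right)}{12}

For G(y) to be correct, d/dy[G] must agree with the stated G'(y) identically.
A general antiderivative is - \frac{y^{6}}{6} - \frac{5 y^{4}}{4} - \frac{y^{3}}{12} + \frac{5 y^{2}}{4} + C.
The condition gives C = - \frac{1}{12} - (- \frac{1}{12}) = 0.
So G(y) = \frac{y^{2} \left(- 2 y^{4} - 15 y^{2} - y + 15\right)}{12}.
Check: d/dy[\frac{y^{2} \left(- 2 y^{4} - 15 y^{2} - y + 15\right)}{12}] = - y^{5} - 5 y^{3} - \frac{y^{2}}{4} + \frac{5 y}{2}, which equals G'(y).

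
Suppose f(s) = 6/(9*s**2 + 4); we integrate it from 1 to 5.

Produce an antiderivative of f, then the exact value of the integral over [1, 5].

A first test for any F(s): its s-derivative must equal f(s) identically.
F(s) = atan(3*s/2) is an antiderivative of f.
Check: d/ds[atan(3*s/2)] = 6/(9*s**2 + 4) = f(s).
F(5) = atan(15/2); F(1) = atan(3/2).
Integral = F(5) - F(1) = -atan(3/2) + atan(15/2).

Antiderivative: F(s) = atan(3*s/2); value = -atan(3/2) + atan(15/2)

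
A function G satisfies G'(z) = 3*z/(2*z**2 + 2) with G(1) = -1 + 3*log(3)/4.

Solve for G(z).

G(z) = 3*log(3*z**2/2 + 3/2)/4 - 1

G'(z) matches the chain-rule pattern g'(h)*h' with inner function h(z) = 3*z**2/2 + 3/2; substituting u = h(z) collapses the integral.
A general antiderivative is 3*log(3*z**2/2 + 3/2)/4 + C.
The condition gives C = -1 + 3*log(3)/4 - (3*log(3)/4) = -1.
So G(z) = 3*log(3*z**2/2 + 3/2)/4 - 1.
Check: d/dz[3*log(3*z**2/2 + 3/2)/4 - 1] = 3*z/(2*z**2 + 2) = G'(z).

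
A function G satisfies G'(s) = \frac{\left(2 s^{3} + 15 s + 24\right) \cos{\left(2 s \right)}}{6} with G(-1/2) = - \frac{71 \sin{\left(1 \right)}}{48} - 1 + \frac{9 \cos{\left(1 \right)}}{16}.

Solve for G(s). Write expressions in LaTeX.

The proposed G(s) is checked by its d/ds: the result must match the given G'(s).
A general antiderivative is \frac{s^{3} \sin{\left(2 s \right)}}{6} + \frac{s^{2} \cos{\left(2 s \right)}}{4} + s \sin{\left(2 s \right)} + 2 \sin{\left(2 s \right)} + \frac{\cos{\left(2 s \right)}}{2} + C.
The condition gives C = - \frac{71 \sin{\left(1 \right)}}{48} - 1 + \frac{9 \cos{\left(1 \right)}}{16} - (- \frac{71 \sin{\left(1 \right)}}{48} + \frac{9 \cos{\left(1 \right)}}{16}) = -1.
So G(s) = \frac{s^{3} \sin{\left(2 s \right)}}{6} + \frac{s^{2} \cos{\left(2 s \right)}}{4} + s \sin{\left(2 s \right)} + 2 \sin{\left(2 s \right)} + \frac{\cos{\left(2 s \right)}}{2} - 1.
Check: d/ds[\frac{s^{3} \sin{\left(2 s \right)}}{6} + \frac{s^{2} \cos{\left(2 s \right)}}{4} + s \sin{\left(2 s \right)} + 2 \sin{\left(2 s \right)} + \frac{\cos{\left(2 s \right)}}{2} - 1] = \frac{s^{3} \cos{\left(2 s \right)}}{3} + \frac{5 s \cos{\left(2 s \right)}}{2} + 4 \cos{\left(2 s \right)}, which equals G'(s).

G(s) = \frac{s^{3} \sin{\left(2 s \right)}}{6} + \frac{s^{2} \cos{\left(2 s \right)}}{4} + s \sin{\left(2 s \right)} + 2 \sin{\left(2 s \right)} + \frac{\cos{\left(2 s \right)}}{2} - 1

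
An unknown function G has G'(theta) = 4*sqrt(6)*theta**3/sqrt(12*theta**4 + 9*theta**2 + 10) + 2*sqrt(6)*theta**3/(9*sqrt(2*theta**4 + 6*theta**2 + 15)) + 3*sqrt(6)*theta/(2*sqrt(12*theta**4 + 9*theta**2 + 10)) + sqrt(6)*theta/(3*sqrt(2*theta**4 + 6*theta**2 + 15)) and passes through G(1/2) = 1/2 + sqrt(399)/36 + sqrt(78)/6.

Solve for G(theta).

The integrand splits into summands that can be handled one at a time.
A general antiderivative is sqrt(theta**4/3 + theta**2 + 5/2)/3 + sqrt(2*theta**4 + 3*theta**2/2 + 5/3) + C.
The condition gives C = 1/2 + sqrt(399)/36 + sqrt(78)/6 - (sqrt(399)/36 + sqrt(78)/6) = 1/2.
So G(theta) = sqrt(theta**4/3 + theta**2 + 5/2)/3 + sqrt(2*theta**4 + 3*theta**2/2 + 5/3) + 1/2.
Check: d/dtheta[sqrt(theta**4/3 + theta**2 + 5/2)/3 + sqrt(2*theta**4 + 3*theta**2/2 + 5/3) + 1/2] = (72*sqrt(6)*theta**3*sqrt(2*theta**4 + 6*theta**2 + 15) + 4*sqrt(6)*theta**3*sqrt(12*theta**4 + 9*theta**2 + 10) + 27*sqrt(6)*theta*sqrt(2*theta**4 + 6*theta**2 + 15) + 6*sqrt(6)*theta*sqrt(12*theta**4 + 9*theta**2 + 10))/(18*sqrt(2*theta**4 + 6*theta**2 + 15)*sqrt(12*theta**4 + 9*theta**2 + 10)), which equals G'(theta).

G(theta) = sqrt(theta**4/3 + theta**2 + 5/2)/3 + sqrt(2*theta**4 + 3*theta**2/2 + 5/3) + 1/2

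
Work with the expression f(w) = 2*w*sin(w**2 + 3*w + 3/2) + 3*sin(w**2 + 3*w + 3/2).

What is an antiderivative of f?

f matches the chain-rule pattern g'(h)*h' with inner function h(w) = w**2 + 3*w + 3/2; substituting u = h(w) collapses the integral.
Check: d/dw[-cos(w**2 + 3*w + 3/2)] = 2*w*sin(w**2 + 3*w + 3/2) + 3*sin(w**2 + 3*w + 3/2) = f(w).

An antiderivative is F(w) = -cos(w**2 + 3*w + 3/2).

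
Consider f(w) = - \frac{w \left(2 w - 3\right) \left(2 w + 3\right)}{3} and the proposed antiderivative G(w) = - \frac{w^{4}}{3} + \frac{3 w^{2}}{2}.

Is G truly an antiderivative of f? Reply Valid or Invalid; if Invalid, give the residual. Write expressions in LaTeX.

Valid: G'(w) = f(w).

d/dw[G] = - \frac{4 w^{3}}{3} + 3 w
This equals f(w) exactly, so the claim holds.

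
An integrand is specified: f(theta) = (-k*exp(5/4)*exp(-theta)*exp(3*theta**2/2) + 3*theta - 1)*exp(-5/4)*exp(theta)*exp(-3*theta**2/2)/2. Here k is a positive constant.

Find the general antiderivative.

F(theta) = (-k*theta - exp(-3*theta**2/2 + theta - 5/4))/2 + C

Check any antiderivative F(theta) by computing F'(theta) and comparing it with f(theta).
Check: d/dtheta[(-k*theta - exp(-3*theta**2/2 + theta - 5/4))/2] = (-k*exp(5/4)*exp(-theta)*exp(3*theta**2/2) + 3*theta - 1)*exp(-5/4)*exp(theta)*exp(-3*theta**2/2)/2 = f(theta).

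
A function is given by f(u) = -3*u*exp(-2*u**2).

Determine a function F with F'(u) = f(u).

f matches the chain-rule pattern g'(h)*h' with inner function h(u) = -2*u**2; substituting w = h(u) collapses the integral.
Check: d/du[3*exp(-2*u**2)/4] = -3*u*exp(-2*u**2) = f(u).

An antiderivative is F(u) = 3*exp(-2*u**2)/4.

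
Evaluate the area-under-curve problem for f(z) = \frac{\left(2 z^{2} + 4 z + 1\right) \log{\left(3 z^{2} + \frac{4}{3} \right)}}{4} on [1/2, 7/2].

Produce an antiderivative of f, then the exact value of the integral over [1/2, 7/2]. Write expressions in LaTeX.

Since d/dz undoes antidifferentiation here, F'(z) = f(z) is required of F(z).
F(z) = \frac{z^{3} \log{\left(3 z^{2} + \frac{4}{3} \right)}}{6} - \frac{z^{3}}{9} + \frac{z^{2} \log{\left(3 z^{2} + \frac{4}{3} \right)}}{2} - \frac{z^{2}}{2} + \frac{z \log{\left(3 z^{2} + \frac{4}{3} \right)}}{4} - \frac{19 z}{54} + \frac{2 \log{\left(z^{2} + \frac{4}{9} \right)}}{9} + \frac{19 \operatorname{atan}{\left(\frac{3 z}{2} \right)}}{81} is an antiderivative of f.
Check: d/dz[\frac{z^{3} \log{\left(3 z^{2} + \frac{4}{3} \right)}}{6} - \frac{z^{3}}{9} + \frac{z^{2} \log{\left(3 z^{2} + \frac{4}{3} \right)}}{2} - \frac{z^{2}}{2} + \frac{z \log{\left(3 z^{2} + \frac{4}{3} \right)}}{4} - \frac{19 z}{54} + \frac{2 \log{\left(z^{2} + \frac{4}{9} \right)}}{9} + \frac{19 \operatorname{atan}{\left(\frac{3 z}{2} \right)}}{81}] = \frac{z^{2} \log{\left(3 z^{2} + \frac{4}{3} \right)}}{2} + z \log{\left(3 z^{2} + \frac{4}{3} \right)} + \frac{\log{\left(3 z^{2} + \frac{4}{3} \right)}}{4}, which equals f(z).
F(7/2) = - \frac{1309}{108} + \frac{19 \operatorname{atan}{\left(\frac{21}{4} \right)}}{81} + \frac{2 \log{\left(\frac{457}{36} \right)}}{9} + \frac{679 \log{\left(\frac{457}{12} \right)}}{48}; F(1/2) = - \frac{17}{54} + \frac{2 \log{\left(\frac{25}{36} \right)}}{9} + \frac{19 \operatorname{atan}{\left(\frac{3}{4} \right)}}{81} + \frac{13 \log{\left(\frac{25}{12} \right)}}{48}.
Integral = F(7/2) - F(1/2) = - \frac{425}{36} - \frac{13 \log{\left(\frac{25}{12} \right)}}{48} - \frac{19 \operatorname{atan}{\left(\frac{3}{4} \right)}}{81} - \frac{2 \log{\left(\frac{25}{36} \right)}}{9} + \frac{19 \operatorname{atan}{\left(\frac{21}{4} \right)}}{81} + \frac{2 \log{\left(\frac{457}{36} \right)}}{9} + \frac{679 \log{\left(\frac{457}{12} \right)}}{48}.

Antiderivative: F(z) = \frac{z^{3} \log{\left(3 z^{2} + \frac{4}{3} \right)}}{6} - \frac{z^{3}}{9} + \frac{z^{2} \log{\left(3 z^{2} + \frac{4}{3} \right)}}{2} - \frac{z^{2}}{2} + \frac{z \log{\left(3 z^{2} + \frac{4}{3} \right)}}{4} - \frac{19 z}{54} + \frac{2 \log{\left(z^{2} + \frac{4}{9} \right)}}{9} + \frac{19 \operatorname{atan}{\left(\frac{3 z}{2} \right)}}{81}; value = - \frac{425}{36} - \frac{13 \log{\left(\frac{25}{12} \right)}}{48} - \frac{19 \operatorname{atan}{\left(\frac{3}{4} \right)}}{81} - \frac{2 \log{\left(\frac{25}{36} \right)}}{9} + \frac{19 \operatorname{atan}{\left(\frac{21}{4} \right)}}{81} + \frac{2 \log{\left(\frac{457}{36} \right)}}{9} + \frac{679 \log{\left(\frac{457}{12} \right)}}{48}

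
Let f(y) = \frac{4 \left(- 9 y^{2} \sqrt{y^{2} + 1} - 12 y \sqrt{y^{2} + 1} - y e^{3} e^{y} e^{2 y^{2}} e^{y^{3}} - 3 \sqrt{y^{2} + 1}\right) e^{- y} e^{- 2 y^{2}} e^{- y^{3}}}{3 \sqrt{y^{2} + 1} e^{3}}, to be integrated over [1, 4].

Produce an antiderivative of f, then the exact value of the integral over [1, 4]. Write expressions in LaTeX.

Antiderivative: F(y) = \frac{\left(- 4 \sqrt{y^{2} + 1} e^{3} e^{y} e^{2 y^{2}} e^{y^{3}} + 12\right) e^{- y} e^{- 2 y^{2}} e^{- y^{3}}}{3 e^{3}}; value = - \frac{4 \sqrt{17}}{3} - \frac{4}{e^{7}} + \frac{4}{e^{103}} + \frac{4 \sqrt{2}}{3}

Any candidate F(y) must reproduce f(y) exactly when differentiated.
F(y) = \frac{\left(- 4 \sqrt{y^{2} + 1} e^{3} e^{y} e^{2 y^{2}} e^{y^{3}} + 12\right) e^{- y} e^{- 2 y^{2}} e^{- y^{3}}}{3 e^{3}} is an antiderivative of f.
Check: d/dy[\frac{\left(- 4 \sqrt{y^{2} + 1} e^{3} e^{y} e^{2 y^{2}} e^{y^{3}} + 12\right) e^{- y} e^{- 2 y^{2}} e^{- y^{3}}}{3 e^{3}}] = \frac{\left(- 36 y^{2} \sqrt{y^{2} + 1} - 48 y \sqrt{y^{2} + 1} - 4 y e^{3} e^{y} e^{2 y^{2}} e^{y^{3}} - 12 \sqrt{y^{2} + 1}\right) e^{- y} e^{- 2 y^{2}} e^{- y^{3}}}{3 \sqrt{y^{2} + 1} e^{3}}, which equals f(y).
F(4) = - \frac{4 \sqrt{17}}{3} + \frac{4}{e^{103}}; F(1) = - \frac{4 \sqrt{2}}{3} + \frac{4}{e^{7}}.
Integral = F(4) - F(1) = - \frac{4 \sqrt{17}}{3} - \frac{4}{e^{7}} + \frac{4}{e^{103}} + \frac{4 \sqrt{2}}{3}.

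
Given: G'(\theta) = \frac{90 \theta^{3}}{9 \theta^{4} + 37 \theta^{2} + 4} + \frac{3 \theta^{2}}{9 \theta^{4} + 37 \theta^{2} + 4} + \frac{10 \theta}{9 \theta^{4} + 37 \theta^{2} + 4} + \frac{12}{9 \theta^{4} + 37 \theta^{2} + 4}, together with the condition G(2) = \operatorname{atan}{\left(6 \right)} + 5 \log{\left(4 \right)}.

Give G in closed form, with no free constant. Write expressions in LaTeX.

Integrate term by term and add the pieces.
A general antiderivative is 5 \log{\left(\frac{\theta^{2}}{2} + 2 \right)} + \operatorname{atan}{\left(3 \theta \right)} + C.
The condition gives C = \operatorname{atan}{\left(6 \right)} + 5 \log{\left(4 \right)} - (\operatorname{atan}{\left(6 \right)} + 5 \log{\left(4 \right)}) = 0.
So G(\theta) = 5 \log{\left(\frac{\theta^{2}}{2} + 2 \right)} + \operatorname{atan}{\left(3 \theta \right)}.
Check: d/d\theta[5 \log{\left(\frac{\theta^{2}}{2} + 2 \right)} + \operatorname{atan}{\left(3 \theta \right)}] = \frac{90 \theta^{3} + 3 \theta^{2} + 10 \theta + 12}{9 \theta^{4} + 37 \theta^{2} + 4}, which equals G'(\theta).

G(\theta) = 5 \log{\left(\frac{\theta^{2}}{2} + 2 \right)} + \operatorname{atan}{\left(3 \theta \right)}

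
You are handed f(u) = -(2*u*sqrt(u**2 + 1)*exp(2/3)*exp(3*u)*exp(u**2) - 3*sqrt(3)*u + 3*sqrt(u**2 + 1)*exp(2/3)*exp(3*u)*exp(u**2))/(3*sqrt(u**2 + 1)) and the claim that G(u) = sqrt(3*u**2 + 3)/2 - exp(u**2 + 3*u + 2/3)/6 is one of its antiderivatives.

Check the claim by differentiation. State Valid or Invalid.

d/du[G] = (-2*u*sqrt(u**2 + 1)*exp(2/3)*exp(3*u)*exp(u**2) + 3*sqrt(3)*u - 3*sqrt(u**2 + 1)*exp(2/3)*exp(3*u)*exp(u**2))/(6*sqrt(u**2 + 1))
d/du[G] - f(u) = (2*u*sqrt(u**2 + 1)*exp(2/3)*exp(3*u)*exp(u**2) - 3*sqrt(3)*u + 3*sqrt(u**2 + 1)*exp(2/3)*exp(3*u)*exp(u**2))/(6*sqrt(u**2 + 1)) != 0.

Invalid: d/du[G] - f = (2*u*sqrt(u**2 + 1)*exp(2/3)*exp(3*u)*exp(u**2) - 3*sqrt(3)*u + 3*sqrt(u**2 + 1)*exp(2/3)*exp(3*u)*exp(u**2))/(6*sqrt(u**2 + 1)), which is not 0.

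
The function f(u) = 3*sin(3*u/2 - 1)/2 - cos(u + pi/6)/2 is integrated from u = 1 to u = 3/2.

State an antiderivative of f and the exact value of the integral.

Antiderivative: F(u) = -sin(u + pi/6)/2 - cos(3*u/2 - 1); value = -sin(pi/6 + 3/2)/2 - cos(5/4) + sin(pi/6 + 1)/2 + cos(1/2)

The integrand splits into summands that can be handled one at a time.
F(u) = -sin(u + pi/6)/2 - cos(3*u/2 - 1) is an antiderivative of f.
Check: d/du[-sin(u + pi/6)/2 - cos(3*u/2 - 1)] = 3*sin(3*u/2 - 1)/2 - cos(u + pi/6)/2 = f(u).
F(3/2) = -sin(pi/6 + 3/2)/2 - cos(5/4); F(1) = -cos(1/2) - sin(pi/6 + 1)/2.
Integral = F(3/2) - F(1) = -sin(pi/6 + 3/2)/2 - cos(5/4) + sin(pi/6 + 1)/2 + cos(1/2).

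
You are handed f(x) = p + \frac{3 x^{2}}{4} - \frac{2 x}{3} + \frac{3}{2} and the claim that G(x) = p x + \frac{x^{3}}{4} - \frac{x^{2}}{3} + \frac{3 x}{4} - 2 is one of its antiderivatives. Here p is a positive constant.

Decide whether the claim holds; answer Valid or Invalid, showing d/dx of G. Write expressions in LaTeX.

d/dx[G] = p + \frac{3 x^{2}}{4} - \frac{2 x}{3} + \frac{3}{4}
d/dx[G] - f(x) = - \frac{3}{4} != 0.

Invalid: d/dx[G] - f = - \frac{3}{4}, which is not 0.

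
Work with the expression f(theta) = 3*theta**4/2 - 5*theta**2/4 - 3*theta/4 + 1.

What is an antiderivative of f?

An antiderivative is F(theta) = 3*theta**5/10 - 5*theta**3/12 - 3*theta**2/8 + theta.

Integrate term by term and add the pieces.
Check: d/dtheta[3*theta**5/10 - 5*theta**3/12 - 3*theta**2/8 + theta] = 3*theta**4/2 - 5*theta**2/4 - 3*theta/4 + 1 = f(theta).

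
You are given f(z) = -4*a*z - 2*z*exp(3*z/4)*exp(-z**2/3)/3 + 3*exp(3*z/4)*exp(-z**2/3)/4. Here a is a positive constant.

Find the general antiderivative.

Integrate term by term and add the pieces.
Check: d/dz[-2*a*z**2 + exp(3*z/4)*exp(-z**2/3)] = (-48*a*z*exp(z**2/3) - 8*z*exp(3*z/4) + 9*exp(3*z/4))*exp(-z**2/3)/12, which equals f(z).

F(z) = -2*a*z**2 + exp(3*z/4)*exp(-z**2/3) + C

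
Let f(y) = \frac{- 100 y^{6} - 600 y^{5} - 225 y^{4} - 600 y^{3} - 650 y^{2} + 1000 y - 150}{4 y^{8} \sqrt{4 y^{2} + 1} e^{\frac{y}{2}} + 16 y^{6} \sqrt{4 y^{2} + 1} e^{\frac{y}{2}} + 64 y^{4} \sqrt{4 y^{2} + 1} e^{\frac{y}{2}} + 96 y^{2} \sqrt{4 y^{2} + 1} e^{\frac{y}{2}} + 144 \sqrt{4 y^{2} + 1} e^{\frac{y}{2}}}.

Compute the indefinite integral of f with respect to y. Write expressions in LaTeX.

F(y) = \frac{25 \sqrt{4 y^{2} + 1} e^{- \frac{y}{2}}}{4 \left(\frac{y^{4}}{2} + y^{2} + 3\right)} + C

Whatever form F(y) takes, F'(y) = f(y) is non-negotiable.
Check: d/dy[\frac{25 \sqrt{4 y^{2} + 1} e^{- \frac{y}{2}}}{4 \left(\frac{y^{4}}{2} + y^{2} + 3\right)}] = \frac{- 100 y^{6} - 600 y^{5} - 225 y^{4} - 600 y^{3} - 650 y^{2} + 1000 y - 150}{4 y^{8} \sqrt{4 y^{2} + 1} e^{\frac{y}{2}} + 16 y^{6} \sqrt{4 y^{2} + 1} e^{\frac{y}{2}} + 64 y^{4} \sqrt{4 y^{2} + 1} e^{\frac{y}{2}} + 96 y^{2} \sqrt{4 y^{2} + 1} e^{\frac{y}{2}} + 144 \sqrt{4 y^{2} + 1} e^{\frac{y}{2}}} = f(y).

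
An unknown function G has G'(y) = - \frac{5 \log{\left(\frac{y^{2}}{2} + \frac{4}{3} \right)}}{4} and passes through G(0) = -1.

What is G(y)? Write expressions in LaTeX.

Any candidate G(y) must reproduce the stated G'(y) exactly.
A general antiderivative is - \frac{5 y \log{\left(\frac{y^{2}}{2} + \frac{4}{3} \right)}}{4} + \frac{5 y}{2} - \frac{5 \sqrt{6} \operatorname{atan}{\left(\frac{\sqrt{6} y}{4} \right)}}{3} + C.
The condition gives C = -1 - (0) = -1.
So G(y) = - \frac{5 y \log{\left(\frac{y^{2}}{2} + \frac{4}{3} \right)}}{4} + \frac{5 y}{2} - \frac{5 \sqrt{6} \operatorname{atan}{\left(\frac{\sqrt{6} y}{4} \right)}}{3} - 1.
Check: d/dy[- \frac{5 y \log{\left(\frac{y^{2}}{2} + \frac{4}{3} \right)}}{4} + \frac{5 y}{2} - \frac{5 \sqrt{6} \operatorname{atan}{\left(\frac{\sqrt{6} y}{4} \right)}}{3} - 1] = - \frac{5 \log{\left(3 y^{2} + 8 \right)}}{4} + \frac{5 \log{\left(6 \right)}}{4}, which equals G'(y).

G(y) = - \frac{5 y \log{\left(\frac{y^{2}}{2} + \frac{4}{3} \right)}}{4} + \frac{5 y}{2} - \frac{5 \sqrt{6} \operatorname{atan}{\left(\frac{\sqrt{6} y}{4} \right)}}{3} - 1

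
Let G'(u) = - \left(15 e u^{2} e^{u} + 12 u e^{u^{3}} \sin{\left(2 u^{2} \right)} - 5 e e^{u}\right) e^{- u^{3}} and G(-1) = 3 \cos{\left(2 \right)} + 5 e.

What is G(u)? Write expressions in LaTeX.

G(u) = 5 e e^{u} e^{- u^{3}} + 3 \cos{\left(2 u^{2} \right)}

For G(u) to be correct, d/du[G] must agree with the stated G'(u) identically.
A general antiderivative is 5 e^{- u^{3} + u + 1} + 3 \cos{\left(2 u^{2} \right)} + C.
The condition gives C = 3 \cos{\left(2 \right)} + 5 e - (3 \cos{\left(2 \right)} + 5 e) = 0.
So G(u) = 5 e e^{u} e^{- u^{3}} + 3 \cos{\left(2 u^{2} \right)}.
Check: d/du[5 e e^{u} e^{- u^{3}} + 3 \cos{\left(2 u^{2} \right)}] = \left(- 15 e u^{2} e^{u} - 12 u e^{u^{3}} \sin{\left(2 u^{2} \right)} + 5 e e^{u}\right) e^{- u^{3}}, which equals G'(u).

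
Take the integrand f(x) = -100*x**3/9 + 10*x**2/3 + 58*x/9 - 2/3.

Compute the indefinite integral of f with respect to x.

F(x) = -25*x**4/9 + 10*x**3/9 + 29*x**2/9 - 2*x/3 + C

f matches the chain-rule pattern g'(h)*h' with inner function h(x) = -5*x**2/3 + x/3 + 1; substituting u = h(x) collapses the integral.
Check: d/dx[-25*x**4/9 + 10*x**3/9 + 29*x**2/9 - 2*x/3] = -100*x**3/9 + 10*x**2/3 + 58*x/9 - 2/3 = f(x).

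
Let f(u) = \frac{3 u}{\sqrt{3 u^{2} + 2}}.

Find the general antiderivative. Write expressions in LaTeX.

The substitution w = 3 u^{2} + 2 works: f is exactly (dF/dw)*(dw/du) for that inner function.
Check: d/du[\sqrt{3 u^{2} + 2}] = \frac{3 u}{\sqrt{3 u^{2} + 2}} = f(u).

F(u) = \sqrt{3 u^{2} + 2} + C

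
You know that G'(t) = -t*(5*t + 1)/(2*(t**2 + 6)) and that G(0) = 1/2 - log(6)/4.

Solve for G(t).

G(t) = -5*t/2 - log(t**2 + 6)/4 + 5*sqrt(6)*atan(sqrt(6)*t/6)/2 + 1/2

Differentiate the proposed G(t) back; it has to land on the given G'(t).
A general antiderivative is -5*t/2 - log(t**2 + 6)/4 + 5*sqrt(6)*atan(sqrt(6)*t/6)/2 + C.
The condition gives C = 1/2 - log(6)/4 - (-log(6)/4) = 1/2.
So G(t) = -5*t/2 - log(t**2 + 6)/4 + 5*sqrt(6)*atan(sqrt(6)*t/6)/2 + 1/2.
Check: d/dt[-5*t/2 - log(t**2 + 6)/4 + 5*sqrt(6)*atan(sqrt(6)*t/6)/2 + 1/2] = (-5*t**2 - t)/(2*t**2 + 12), which equals G'(t).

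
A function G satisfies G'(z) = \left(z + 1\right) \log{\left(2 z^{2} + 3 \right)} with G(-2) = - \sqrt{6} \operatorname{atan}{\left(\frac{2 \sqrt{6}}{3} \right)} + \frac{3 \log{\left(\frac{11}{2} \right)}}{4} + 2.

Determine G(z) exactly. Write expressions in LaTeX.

Check a candidate G(z) by differentiating: d/dz[G] must match the given G'(z).
A general antiderivative is - \frac{z^{2}}{2} - 2 z + \left(\frac{z^{2}}{2} + z\right) \log{\left(2 z^{2} + 3 \right)} + \frac{3 \log{\left(z^{2} + \frac{3}{2} \right)}}{4} + \sqrt{6} \operatorname{atan}{\left(\frac{\sqrt{6} z}{3} \right)} + C.
The condition gives C = - \sqrt{6} \operatorname{atan}{\left(\frac{2 \sqrt{6}}{3} \right)} + \frac{3 \log{\left(\frac{11}{2} \right)}}{4} + 2 - (- \sqrt{6} \operatorname{atan}{\left(\frac{2 \sqrt{6}}{3} \right)} + \frac{3 \log{\left(\frac{11}{2} \right)}}{4} + 2) = 0.
So G(z) = \frac{2 z^{2} \log{\left(2 z^{2} + 3 \right)} - 2 z^{2} + 4 z \log{\left(2 z^{2} + 3 \right)} - 8 z + 3 \log{\left(z^{2} + \frac{3}{2} \right)} + 4 \sqrt{6} \operatorname{atan}{\left(\frac{\sqrt{6} z}{3} \right)}}{4}.
Check: d/dz[\frac{2 z^{2} \log{\left(2 z^{2} + 3 \right)} - 2 z^{2} + 4 z \log{\left(2 z^{2} + 3 \right)} - 8 z + 3 \log{\left(z^{2} + \frac{3}{2} \right)} + 4 \sqrt{6} \operatorname{atan}{\left(\frac{\sqrt{6} z}{3} \right)}}{4}] = z \log{\left(2 z^{2} + 3 \right)} + \log{\left(2 z^{2} + 3 \right)}, which equals G'(z).

G(z) = \frac{2 z^{2} \log{\left(2 z^{2} + 3 \right)} - 2 z^{2} + 4 z \log{\left(2 z^{2} + 3 \right)} - 8 z + 3 \log{\left(z^{2} + \frac{3}{2} \right)} + 4 \sqrt{6} \operatorname{atan}{\left(\frac{\sqrt{6} z}{3} \right)}}{4}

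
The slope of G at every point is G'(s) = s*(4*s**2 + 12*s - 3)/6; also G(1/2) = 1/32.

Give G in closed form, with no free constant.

Since d/ds undoes antidifferentiation here, G(s) must give back the stated G'(s).
A general antiderivative is s**4/6 + 2*s**3/3 - s**2/4 + C.
The condition gives C = 1/32 - (1/32) = 0.
So G(s) = s**4/6 + 2*s**3/3 - s**2/4.
Check: d/ds[s**4/6 + 2*s**3/3 - s**2/4] = 2*s**3/3 + 2*s**2 - s/2, which equals G'(s).

G(s) = s**4/6 + 2*s**3/3 - s**2/4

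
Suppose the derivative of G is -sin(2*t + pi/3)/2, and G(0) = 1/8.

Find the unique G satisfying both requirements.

Differentiate the proposed G(t) back; it has to land on the given G'(t).
A general antiderivative is cos(2*t + pi/3)/4 + C.
The condition gives C = 1/8 - (1/8) = 0.
So G(t) = cos(2*t + pi/3)/4.
Check: d/dt[cos(2*t + pi/3)/4] = -sin(2*t + pi/3)/2 = G'(t).

G(t) = cos(2*t + pi/3)/4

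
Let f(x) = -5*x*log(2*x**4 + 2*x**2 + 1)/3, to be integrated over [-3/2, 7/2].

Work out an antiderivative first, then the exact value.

Antiderivative: F(x) = -5*x**2*log(2*x**4 + 2*x**2 + 1)/6 + 5*x**2/3 - 5*log(x**4 + x**2 + 1/2)/12 - 5*atan(2*x**2 + 1)/6; value = -245*log(2605/8)/24 - 5*log(2605/16)/12 - 5*atan(51/2)/6 + 5*log(125/16)/12 + 5*atan(11/2)/6 + 15*log(125/8)/8 + 50/3

Any candidate F(x) must reproduce f(x) exactly when differentiated.
F(x) = -5*x**2*log(2*x**4 + 2*x**2 + 1)/6 + 5*x**2/3 - 5*log(x**4 + x**2 + 1/2)/12 - 5*atan(2*x**2 + 1)/6 is an antiderivative of f.
Check: d/dx[-5*x**2*log(2*x**4 + 2*x**2 + 1)/6 + 5*x**2/3 - 5*log(x**4 + x**2 + 1/2)/12 - 5*atan(2*x**2 + 1)/6] = -5*x*log(2*x**4 + 2*x**2 + 1)/3 = f(x).
F(7/2) = -245*log(2605/8)/24 - 5*log(2605/16)/12 - 5*atan(51/2)/6 + 245/12; F(-3/2) = -15*log(125/8)/8 - 5*atan(11/2)/6 - 5*log(125/16)/12 + 15/4.
Integral = F(7/2) - F(-3/2) = -245*log(2605/8)/24 - 5*log(2605/16)/12 - 5*atan(51/2)/6 + 5*log(125/16)/12 + 5*atan(11/2)/6 + 15*log(125/8)/8 + 50/3.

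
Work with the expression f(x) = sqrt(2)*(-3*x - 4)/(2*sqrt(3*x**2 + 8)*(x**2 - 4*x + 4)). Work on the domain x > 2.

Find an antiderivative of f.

Recognize the product-rule pattern: f = u'v + uv' with u = 1/(2*x - 4), v = sqrt(3*x**2/2 + 4), so integration by parts undoes it.
Check: d/dx[sqrt(3*x**2/2 + 4)/(2*x - 4)] = (-3*x - 4)/(sqrt(2)*x**2*sqrt(3*x**2 + 8) - 4*sqrt(2)*x*sqrt(3*x**2 + 8) + 4*sqrt(2)*sqrt(3*x**2 + 8)), which equals f(x).

An antiderivative is F(x) = sqrt(3*x**2/2 + 4)/(2*x - 4).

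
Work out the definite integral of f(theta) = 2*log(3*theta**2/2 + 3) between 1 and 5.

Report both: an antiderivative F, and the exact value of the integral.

Antiderivative: F(theta) = 2*(theta*log(3*theta**2/2 + 3) - 2*theta + 2*sqrt(2)*atan(sqrt(2)*theta/2)); value = -16 - 4*sqrt(2)*atan(sqrt(2)/2) - 2*log(9/2) + 4*sqrt(2)*atan(5*sqrt(2)/2) + 10*log(81/2)

Recover f(theta) by differentiating a candidate F(theta); any mismatch rules it out.
F(theta) = 2*(theta*log(3*theta**2/2 + 3) - 2*theta + 2*sqrt(2)*atan(sqrt(2)*theta/2)) is an antiderivative of f.
Check: d/dtheta[2*(theta*log(3*theta**2/2 + 3) - 2*theta + 2*sqrt(2)*atan(sqrt(2)*theta/2))] = 2*log(theta**2/2 + 1) + 2*log(3), which equals f(theta).
F(5) = -20 + 4*sqrt(2)*atan(5*sqrt(2)/2) + 10*log(81/2); F(1) = -4 + 2*log(9/2) + 4*sqrt(2)*atan(sqrt(2)/2).
Integral = F(5) - F(1) = -16 - 4*sqrt(2)*atan(sqrt(2)/2) - 2*log(9/2) + 4*sqrt(2)*atan(5*sqrt(2)/2) + 10*log(81/2).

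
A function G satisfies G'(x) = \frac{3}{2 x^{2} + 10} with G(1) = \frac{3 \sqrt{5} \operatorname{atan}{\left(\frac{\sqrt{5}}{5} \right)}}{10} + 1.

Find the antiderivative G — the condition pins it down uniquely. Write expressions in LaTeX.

Any candidate G(x) must reproduce the stated G'(x) exactly.
A general antiderivative is \frac{3 \sqrt{5} \operatorname{atan}{\left(\frac{\sqrt{5} x}{5} \right)}}{10} + C.
The condition gives C = \frac{3 \sqrt{5} \operatorname{atan}{\left(\frac{\sqrt{5}}{5} \right)}}{10} + 1 - (\frac{3 \sqrt{5} \operatorname{atan}{\left(\frac{\sqrt{5}}{5} \right)}}{10}) = 1.
So G(x) = \frac{3 \sqrt{5} \operatorname{atan}{\left(\frac{\sqrt{5} x}{5} \right)} + 10}{10}.
Check: d/dx[\frac{3 \sqrt{5} \operatorname{atan}{\left(\frac{\sqrt{5} x}{5} \right)} + 10}{10}] = \frac{3}{2 x^{2} + 10} = G'(x).

G(x) = \frac{3 \sqrt{5} \operatorname{atan}{\left(\frac{\sqrt{5} x}{5} \right)} + 10}{10}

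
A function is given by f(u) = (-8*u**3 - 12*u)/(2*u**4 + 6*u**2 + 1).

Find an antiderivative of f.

The substitution w = u**4 + 3*u**2 + 1/2 works: f is exactly (dF/dw)*(dw/du) for that inner function.
Check: d/du[-log(u**4 + 3*u**2 + 1/2)] = (-8*u**3 - 12*u)/(2*u**4 + 6*u**2 + 1) = f(u).

An antiderivative is F(u) = -log(u**4 + 3*u**2 + 1/2).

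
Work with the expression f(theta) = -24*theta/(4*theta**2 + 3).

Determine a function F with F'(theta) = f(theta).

f matches the chain-rule pattern g'(h)*h' with inner function h(theta) = 4*theta**2 + 3; substituting u = h(theta) collapses the integral.
Check: d/dtheta[-3*log(4*theta**2 + 3)] = -24*theta/(4*theta**2 + 3) = f(theta).

An antiderivative is F(theta) = -3*log(4*theta**2 + 3).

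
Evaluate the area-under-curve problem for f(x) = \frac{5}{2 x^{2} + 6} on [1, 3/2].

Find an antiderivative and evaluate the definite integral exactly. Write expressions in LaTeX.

Antiderivative: F(x) = \frac{5 \sqrt{3} \operatorname{atan}{\left(\frac{\sqrt{3} x}{3} \right)}}{6}; value = - \frac{5 \sqrt{3} \pi}{36} + \frac{5 \sqrt{3} \operatorname{atan}{\left(\frac{\sqrt{3}}{2} \right)}}{6}

An antiderivative F(x) passes only if d/dx[F] lands on f(x) exactly.
F(x) = \frac{5 \sqrt{3} \operatorname{atan}{\left(\frac{\sqrt{3} x}{3} \right)}}{6} is an antiderivative of f.
Check: d/dx[\frac{5 \sqrt{3} \operatorname{atan}{\left(\frac{\sqrt{3} x}{3} \right)}}{6}] = \frac{5}{2 x^{2} + 6} = f(x).
F(3/2) = \frac{5 \sqrt{3} \operatorname{atan}{\left(\frac{\sqrt{3}}{2} \right)}}{6}; F(1) = \frac{5 \sqrt{3} \pi}{36}.
Integral = F(3/2) - F(1) = - \frac{5 \sqrt{3} \pi}{36} + \frac{5 \sqrt{3} \operatorname{atan}{\left(\frac{\sqrt{3}}{2} \right)}}{6}.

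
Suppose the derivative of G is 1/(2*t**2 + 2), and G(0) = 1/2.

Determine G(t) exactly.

G(t) = atan(t)/2 + 1/2

A first test for any G(t): its t-derivative must equal the given G'(t).
A general antiderivative is atan(t)/2 + C.
The condition gives C = 1/2 - (0) = 1/2.
So G(t) = atan(t)/2 + 1/2.
Check: d/dt[atan(t)/2 + 1/2] = 1/(2*t**2 + 2) = G'(t).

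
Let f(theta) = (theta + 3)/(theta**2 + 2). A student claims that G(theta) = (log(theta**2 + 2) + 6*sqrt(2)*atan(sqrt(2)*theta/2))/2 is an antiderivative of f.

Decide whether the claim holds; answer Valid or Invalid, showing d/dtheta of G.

d/dtheta[G] = (theta + 6)/(theta**2 + 2)
d/dtheta[G] - f(theta) = 3/(theta**2 + 2) != 0.

Invalid: d/dtheta[G] - f = 3/(theta**2 + 2), which is not 0.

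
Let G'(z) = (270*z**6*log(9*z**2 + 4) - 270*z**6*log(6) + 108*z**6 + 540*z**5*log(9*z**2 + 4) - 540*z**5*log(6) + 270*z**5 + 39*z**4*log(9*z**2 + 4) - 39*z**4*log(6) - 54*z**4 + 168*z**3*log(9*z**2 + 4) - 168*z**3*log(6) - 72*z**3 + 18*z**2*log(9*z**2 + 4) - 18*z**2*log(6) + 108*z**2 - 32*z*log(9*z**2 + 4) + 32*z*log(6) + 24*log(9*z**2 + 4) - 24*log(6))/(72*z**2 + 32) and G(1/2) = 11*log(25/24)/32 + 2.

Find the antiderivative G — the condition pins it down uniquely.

G(z) = 3*z**5*log(9*z**2 + 4)/4 - 3*z**5*log(6)/4 + 15*z**4*log(9*z**2 + 4)/8 - 15*z**4*log(6)/8 - 3*z**3*log(9*z**2 + 4)/8 + 3*z**3*log(6)/8 - z**2*log(9*z**2 + 4)/2 + z**2*log(6)/2 + 3*z*log(9*z**2 + 4)/4 - 3*z*log(6)/4 + 2

Recognize the product-rule pattern: G'(z) = u'v + uv' with u = 3*z**5/4 + 15*z**4/8 - 3*z**3/8 - z**2/2 + 3*z/4, v = log(3*z**2/2 + 2/3), so integration by parts undoes it.
A general antiderivative is 3*(z**5 + 5*z**4/2 - z**3/2 - 2*z**2/3 + z)*log(3*z**2/2 + 2/3)/4 + C.
The condition gives C = 11*log(25/24)/32 + 2 - (11*log(25/24)/32) = 2.
So G(z) = 3*z**5*log(9*z**2 + 4)/4 - 3*z**5*log(6)/4 + 15*z**4*log(9*z**2 + 4)/8 - 15*z**4*log(6)/8 - 3*z**3*log(9*z**2 + 4)/8 + 3*z**3*log(6)/8 - z**2*log(9*z**2 + 4)/2 + z**2*log(6)/2 + 3*z*log(9*z**2 + 4)/4 - 3*z*log(6)/4 + 2.
Check: d/dz[3*z**5*log(9*z**2 + 4)/4 - 3*z**5*log(6)/4 + 15*z**4*log(9*z**2 + 4)/8 - 15*z**4*log(6)/8 - 3*z**3*log(9*z**2 + 4)/8 + 3*z**3*log(6)/8 - z**2*log(9*z**2 + 4)/2 + z**2*log(6)/2 + 3*z*log(9*z**2 + 4)/4 - 3*z*log(6)/4 + 2] = (270*z**6*log(9*z**2 + 4) - 270*z**6*log(6) + 108*z**6 + 540*z**5*log(9*z**2 + 4) - 540*z**5*log(6) + 270*z**5 + 39*z**4*log(9*z**2 + 4) - 39*z**4*log(6) - 54*z**4 + 168*z**3*log(9*z**2 + 4) - 168*z**3*log(6) - 72*z**3 + 18*z**2*log(9*z**2 + 4) - 18*z**2*log(6) + 108*z**2 - 32*z*log(9*z**2 + 4) + 32*z*log(6) + 24*log(9*z**2 + 4) - 24*log(6))/(72*z**2 + 32) = G'(z).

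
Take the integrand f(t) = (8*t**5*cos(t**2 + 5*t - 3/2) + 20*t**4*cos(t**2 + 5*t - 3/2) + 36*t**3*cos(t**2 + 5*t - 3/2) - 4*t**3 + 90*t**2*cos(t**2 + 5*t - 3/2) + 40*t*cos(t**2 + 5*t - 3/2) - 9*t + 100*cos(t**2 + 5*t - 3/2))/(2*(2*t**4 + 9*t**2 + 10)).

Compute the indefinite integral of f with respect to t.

F(t) = -log(t**4/3 + 3*t**2/2 + 5/3)/4 + sin(t**2 + 5*t - 3/2) + C

An antiderivative F(t) passes only if d/dt[F] lands on f(t) exactly.
Check: d/dt[-log(t**4/3 + 3*t**2/2 + 5/3)/4 + sin(t**2 + 5*t - 3/2)] = (8*t**5*cos(t**2 + 5*t - 3/2) + 20*t**4*cos(t**2 + 5*t - 3/2) + 36*t**3*cos(t**2 + 5*t - 3/2) - 4*t**3 + 90*t**2*cos(t**2 + 5*t - 3/2) + 40*t*cos(t**2 + 5*t - 3/2) - 9*t + 100*cos(t**2 + 5*t - 3/2))/(4*t**4 + 18*t**2 + 20), which equals f(t).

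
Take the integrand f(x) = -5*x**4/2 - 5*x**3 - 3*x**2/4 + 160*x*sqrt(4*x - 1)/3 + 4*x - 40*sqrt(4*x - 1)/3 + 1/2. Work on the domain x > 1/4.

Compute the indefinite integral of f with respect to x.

F(x) = -(6*x**5 + 15*x**4 + 3*x**3 - 256*x**2*sqrt(4*x - 1) - 24*x**2 + 128*x*sqrt(4*x - 1) - 6*x - 16*sqrt(4*x - 1) + 6)/12 + C

The integrand splits into summands that can be handled one at a time.
Check: d/dx[-(6*x**5 + 15*x**4 + 3*x**3 - 256*x**2*sqrt(4*x - 1) - 24*x**2 + 128*x*sqrt(4*x - 1) - 6*x - 16*sqrt(4*x - 1) + 6)/12] = (-30*x**4*sqrt(4*x - 1) - 60*x**3*sqrt(4*x - 1) - 9*x**2*sqrt(4*x - 1) + 2560*x**2 + 48*x*sqrt(4*x - 1) - 1280*x + 6*sqrt(4*x - 1) + 160)/(12*sqrt(4*x - 1)), which equals f(x).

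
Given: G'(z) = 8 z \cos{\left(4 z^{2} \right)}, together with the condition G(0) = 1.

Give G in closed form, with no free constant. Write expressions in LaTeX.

G'(z) matches the chain-rule pattern g'(h)*h' with inner function h(z) = 4 z^{2}; substituting u = h(z) collapses the integral.
A general antiderivative is \sin{\left(4 z^{2} \right)} + C.
The condition gives C = 1 - (0) = 1.
So G(z) = \sin{\left(4 z^{2} \right)} + 1.
Check: d/dz[\sin{\left(4 z^{2} \right)} + 1] = 8 z \cos{\left(4 z^{2} \right)} = G'(z).

G(z) = \sin{\left(4 z^{2} \right)} + 1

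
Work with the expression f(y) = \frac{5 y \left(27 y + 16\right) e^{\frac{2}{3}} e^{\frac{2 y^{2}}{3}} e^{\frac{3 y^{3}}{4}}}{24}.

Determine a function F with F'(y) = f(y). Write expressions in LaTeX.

An antiderivative is F(y) = \frac{5 e^{\frac{2}{3}} e^{\frac{2 y^{2}}{3}} e^{\frac{3 y^{3}}{4}}}{2}.

f matches the chain-rule pattern g'(h)*h' with inner function h(y) = \frac{3 y^{3}}{4} + \frac{2 y^{2}}{3} + \frac{2}{3}; substituting u = h(y) collapses the integral.
Check: d/dy[\frac{5 e^{\frac{2}{3}} e^{\frac{2 y^{2}}{3}} e^{\frac{3 y^{3}}{4}}}{2}] = \frac{45 y^{2} e^{\frac{2}{3}} e^{\frac{2 y^{2}}{3}} e^{\frac{3 y^{3}}{4}}}{8} + \frac{10 y e^{\frac{2}{3}} e^{\frac{2 y^{2}}{3}} e^{\frac{3 y^{3}}{4}}}{3}, which equals f(y).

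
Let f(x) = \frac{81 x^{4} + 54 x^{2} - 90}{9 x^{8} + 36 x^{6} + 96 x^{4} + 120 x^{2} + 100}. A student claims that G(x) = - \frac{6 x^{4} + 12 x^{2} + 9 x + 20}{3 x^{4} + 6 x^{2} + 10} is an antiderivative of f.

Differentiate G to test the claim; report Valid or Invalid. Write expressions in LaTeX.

Valid: G'(x) = f(x).

d/dx[G] = \frac{81 x^{4} + 54 x^{2} - 90}{9 x^{8} + 36 x^{6} + 96 x^{4} + 120 x^{2} + 100}
This equals f(x) exactly, so the claim holds.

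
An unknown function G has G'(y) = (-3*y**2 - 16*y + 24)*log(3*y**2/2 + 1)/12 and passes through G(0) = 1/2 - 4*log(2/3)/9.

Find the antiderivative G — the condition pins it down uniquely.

The proposed G(y) is checked by its d/dy: the result must match the given G'(y).
A general antiderivative is y**3/18 + 2*y**2/3 - 37*y/9 + (-y**3/12 - 2*y**2/3 + 2*y)*log(3*y**2/2 + 1) - 4*log(y**2 + 2/3)/9 + 37*sqrt(6)*atan(sqrt(6)*y/2)/27 + C.
The condition gives C = 1/2 - 4*log(2/3)/9 - (-4*log(2/3)/9) = 1/2.
So G(y) = (6*y**3 + 72*y**2 + 9*y*(-y**2 - 8*y + 24)*log(3*y**2/2 + 1) - 444*y - 48*log(y**2 + 2/3) + 148*sqrt(6)*atan(sqrt(6)*y/2) + 54)/108.
Check: d/dy[(6*y**3 + 72*y**2 + 9*y*(-y**2 - 8*y + 24)*log(3*y**2/2 + 1) - 444*y - 48*log(y**2 + 2/3) + 148*sqrt(6)*atan(sqrt(6)*y/2) + 54)/108] = -y**2*log(3*y**2/2 + 1)/4 - 4*y*log(3*y**2/2 + 1)/3 + 2*log(3*y**2/2 + 1), which equals G'(y).

G(y) = (6*y**3 + 72*y**2 + 9*y*(-y**2 - 8*y + 24)*log(3*y**2/2 + 1) - 444*y - 48*log(y**2 + 2/3) + 148*sqrt(6)*atan(sqrt(6)*y/2) + 54)/108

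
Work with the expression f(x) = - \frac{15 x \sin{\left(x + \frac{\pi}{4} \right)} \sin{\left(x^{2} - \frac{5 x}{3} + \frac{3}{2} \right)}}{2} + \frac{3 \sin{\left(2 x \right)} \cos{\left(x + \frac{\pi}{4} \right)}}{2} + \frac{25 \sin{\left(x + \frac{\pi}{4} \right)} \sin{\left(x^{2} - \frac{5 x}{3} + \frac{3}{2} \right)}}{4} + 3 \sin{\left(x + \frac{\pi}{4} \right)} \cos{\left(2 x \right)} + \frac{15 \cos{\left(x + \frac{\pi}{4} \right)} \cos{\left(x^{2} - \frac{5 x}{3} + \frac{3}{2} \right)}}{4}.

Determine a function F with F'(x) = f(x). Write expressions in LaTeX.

Recognize the product-rule pattern: f = u'v + uv' with u = \frac{3 \sin{\left(2 x \right)}}{2} + \frac{15 \cos{\left(x^{2} - \frac{5 x}{3} + \frac{3}{2} \right)}}{4}, v = \sin{\left(x + \frac{\pi}{4} \right)}, so integration by parts undoes it.
Check: d/dx[\frac{3 \sin{\left(2 x \right)} \sin{\left(x + \frac{\pi}{4} \right)}}{2} + \frac{15 \sin{\left(x + \frac{\pi}{4} \right)} \cos{\left(x^{2} - \frac{5 x}{3} + \frac{3}{2} \right)}}{4}] = - \frac{15 x \sin{\left(x + \frac{\pi}{4} \right)} \sin{\left(x^{2} - \frac{5 x}{3} + \frac{3}{2} \right)}}{2} + \frac{3 \sin{\left(2 x \right)} \cos{\left(x + \frac{\pi}{4} \right)}}{2} + \frac{25 \sin{\left(x + \frac{\pi}{4} \right)} \sin{\left(x^{2} - \frac{5 x}{3} + \frac{3}{2} \right)}}{4} + 3 \sin{\left(x + \frac{\pi}{4} \right)} \cos{\left(2 x \right)} + \frac{15 \cos{\left(x + \frac{\pi}{4} \right)} \cos{\left(x^{2} - \frac{5 x}{3} + \frac{3}{2} \right)}}{4} = f(x).

An antiderivative is F(x) = \frac{3 \sin{\left(2 x \right)} \sin{\left(x + \frac{\pi}{4} \right)}}{2} + \frac{15 \sin{\left(x + \frac{\pi}{4} \right)} \cos{\left(x^{2} - \frac{5 x}{3} + \frac{3}{2} \right)}}{4}.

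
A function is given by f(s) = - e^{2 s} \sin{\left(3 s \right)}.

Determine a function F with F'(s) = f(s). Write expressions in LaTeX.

Any candidate F(s) must reproduce f(s) exactly when differentiated.
Check: d/ds[- \frac{2 e^{2 s} \sin{\left(3 s \right)}}{13} + \frac{3 e^{2 s} \cos{\left(3 s \right)}}{13}] = - e^{2 s} \sin{\left(3 s \right)} = f(s).

An antiderivative is F(s) = - \frac{2 e^{2 s} \sin{\left(3 s \right)}}{13} + \frac{3 e^{2 s} \cos{\left(3 s \right)}}{13}.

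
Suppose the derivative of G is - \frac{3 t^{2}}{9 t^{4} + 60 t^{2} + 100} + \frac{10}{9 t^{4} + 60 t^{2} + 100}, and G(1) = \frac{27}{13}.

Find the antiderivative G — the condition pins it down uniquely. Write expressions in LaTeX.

G(t) = \frac{6 t^{2} + t + 20}{3 t^{2} + 10}

G'(t) has the shape u'v + uv' for u = \frac{t}{2} and v = \frac{1}{\frac{3 t^{2}}{2} + 5} — it is the derivative of the product u*v.
A general antiderivative is \frac{t}{2 \left(\frac{3 t^{2}}{2} + 5\right)} + C.
The condition gives C = \frac{27}{13} - (\frac{1}{13}) = 2.
So G(t) = \frac{6 t^{2} + t + 20}{3 t^{2} + 10}.
Check: d/dt[\frac{6 t^{2} + t + 20}{3 t^{2} + 10}] = \frac{10 - 3 t^{2}}{9 t^{4} + 60 t^{2} + 100}, which equals G'(t).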